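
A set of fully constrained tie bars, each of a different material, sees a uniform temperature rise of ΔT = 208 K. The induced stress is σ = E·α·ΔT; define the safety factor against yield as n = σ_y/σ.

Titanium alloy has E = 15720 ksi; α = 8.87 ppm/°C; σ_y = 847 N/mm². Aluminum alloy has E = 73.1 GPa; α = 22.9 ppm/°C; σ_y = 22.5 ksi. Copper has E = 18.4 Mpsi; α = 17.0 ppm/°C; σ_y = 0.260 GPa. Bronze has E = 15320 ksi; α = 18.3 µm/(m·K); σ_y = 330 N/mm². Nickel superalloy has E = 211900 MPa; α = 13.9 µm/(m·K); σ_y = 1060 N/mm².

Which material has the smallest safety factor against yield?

aluminum alloy

With everything in SI (GPa, ×10⁻⁶/K, MPa):
  titanium alloy: E = 108.4, α = 8.87, σ_y = 847.0 → σ = 200 MPa, n = 4.24
  aluminum alloy: E = 73.10, α = 22.9, σ_y = 155.1 → σ = 348 MPa, n = 0.446
  copper: E = 126.9, α = 17.0, σ_y = 260.0 → σ = 449 MPa, n = 0.580
  bronze: E = 105.6, α = 18.3, σ_y = 330.0 → σ = 402 MPa, n = 0.821
  nickel superalloy: E = 211.9, α = 13.9, σ_y = 1060 → σ = 613 MPa, n = 1.73
Smallest n: aluminum alloy with n = 0.446.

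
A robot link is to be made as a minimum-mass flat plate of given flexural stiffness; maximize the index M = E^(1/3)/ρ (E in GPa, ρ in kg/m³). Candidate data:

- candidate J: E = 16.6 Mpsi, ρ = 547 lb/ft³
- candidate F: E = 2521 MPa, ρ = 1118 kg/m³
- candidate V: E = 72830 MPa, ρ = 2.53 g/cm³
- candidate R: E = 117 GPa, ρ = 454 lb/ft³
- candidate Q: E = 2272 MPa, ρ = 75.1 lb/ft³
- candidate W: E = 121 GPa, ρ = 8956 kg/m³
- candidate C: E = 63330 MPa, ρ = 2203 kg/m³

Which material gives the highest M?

candidate C

In SI units:
  candidate J: E = 114.5 GPa, ρ = 8762 kg/m³
  candidate F: E = 2.521 GPa, ρ = 1118 kg/m³
  candidate V: E = 72.83 GPa, ρ = 2530 kg/m³
  candidate R: E = 117.0 GPa, ρ = 7272 kg/m³
  candidate Q: E = 2.272 GPa, ρ = 1203 kg/m³
  candidate W: E = 121.0 GPa, ρ = 8956 kg/m³
  candidate C: E = 63.33 GPa, ρ = 2203 kg/m³
  candidate C: M = 1.81×10⁻³
  candidate V: M = 1.65×10⁻³
  candidate F: M = 1.22×10⁻³
  candidate Q: M = 1.09×10⁻³
  candidate R: M = 0.673×10⁻³
  candidate J: M = 0.554×10⁻³
  candidate W: M = 0.552×10⁻³
Candidate C has the largest M.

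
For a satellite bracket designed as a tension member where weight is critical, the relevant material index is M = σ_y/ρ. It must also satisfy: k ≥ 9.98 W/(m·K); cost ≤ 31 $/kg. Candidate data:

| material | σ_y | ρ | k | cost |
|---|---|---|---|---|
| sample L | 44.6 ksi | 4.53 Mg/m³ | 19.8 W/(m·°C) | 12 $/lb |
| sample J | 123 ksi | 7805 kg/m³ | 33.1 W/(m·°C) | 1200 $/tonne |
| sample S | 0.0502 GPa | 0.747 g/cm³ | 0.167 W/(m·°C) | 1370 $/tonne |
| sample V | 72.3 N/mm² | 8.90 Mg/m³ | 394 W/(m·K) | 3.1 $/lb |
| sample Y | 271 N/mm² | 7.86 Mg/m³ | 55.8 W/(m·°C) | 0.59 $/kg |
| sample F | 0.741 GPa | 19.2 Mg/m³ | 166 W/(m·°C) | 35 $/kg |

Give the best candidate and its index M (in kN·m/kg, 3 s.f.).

sample J, M = 109 kN·m/kg

Screen on constraints: k ≥ 9.98 W/(m·K); cost ≤ 31 $/kg. Survivors: sample L, sample J, sample V, sample Y.
After converting to SI:
  sample L: σ_y = 307.5 MPa, ρ = 4530 kg/m³
  sample J: σ_y = 848.1 MPa, ρ = 7805 kg/m³
  sample V: σ_y = 72.30 MPa, ρ = 8900 kg/m³
  sample Y: σ_y = 271.0 MPa, ρ = 7860 kg/m³
  sample J: M = 109 kN·m/kg
  sample L: M = 67.9 kN·m/kg
  sample Y: M = 34.5 kN·m/kg
  sample V: M = 8.12 kN·m/kg
Highest index: sample J.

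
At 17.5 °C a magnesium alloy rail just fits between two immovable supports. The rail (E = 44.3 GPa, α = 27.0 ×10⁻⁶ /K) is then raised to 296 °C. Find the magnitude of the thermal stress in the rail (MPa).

ΔT = 278.5 K. Constrained thermal stress σ = E·α·ΔT = 44.30×10³ MPa × 27.0×10⁻⁶ × 278.5 = 333 MPa (compressive).

333 MPa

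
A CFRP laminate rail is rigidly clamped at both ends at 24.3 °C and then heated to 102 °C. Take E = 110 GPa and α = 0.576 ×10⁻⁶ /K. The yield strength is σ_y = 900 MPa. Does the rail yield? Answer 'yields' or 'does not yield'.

ΔT = 77.70 K. Constrained thermal stress σ = E·α·ΔT = 110.0×10³ MPa × 0.576×10⁻⁶ × 77.70 = 4.92 MPa (compressive).
Compare to σ_y = 900 MPa: σ < σ_y, so it does not yield.

does not yield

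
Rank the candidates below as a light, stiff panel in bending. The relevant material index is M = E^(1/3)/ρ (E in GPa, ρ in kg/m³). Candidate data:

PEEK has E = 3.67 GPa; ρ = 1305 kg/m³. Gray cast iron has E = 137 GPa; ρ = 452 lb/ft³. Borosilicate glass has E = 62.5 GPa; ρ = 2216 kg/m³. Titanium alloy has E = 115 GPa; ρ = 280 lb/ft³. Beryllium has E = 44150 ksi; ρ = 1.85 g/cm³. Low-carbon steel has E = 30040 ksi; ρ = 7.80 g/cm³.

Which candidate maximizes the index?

Convert each candidate to consistent units, then evaluate M:
  PEEK: E = 3.670 GPa, ρ = 1305 kg/m³
  gray cast iron: E = 137.0 GPa, ρ = 7240 kg/m³
  borosilicate glass: E = 62.50 GPa, ρ = 2216 kg/m³
  titanium alloy: E = 115.0 GPa, ρ = 4485 kg/m³
  beryllium: E = 304.4 GPa, ρ = 1850 kg/m³
  low-carbon steel: E = 207.1 GPa, ρ = 7800 kg/m³
  beryllium: M = 3.64×10⁻³
  borosilicate glass: M = 1.79×10⁻³
  PEEK: M = 1.18×10⁻³
  titanium alloy: M = 1.08×10⁻³
  low-carbon steel: M = 0.759×10⁻³
  gray cast iron: M = 0.712×10⁻³
Beryllium has the largest M.

beryllium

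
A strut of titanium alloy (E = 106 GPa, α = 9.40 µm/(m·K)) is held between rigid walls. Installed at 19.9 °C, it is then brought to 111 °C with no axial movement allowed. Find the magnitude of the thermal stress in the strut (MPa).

ΔT = 91.10 K. Constrained thermal stress σ = E·α·ΔT = 106.0×10³ MPa × 9.40×10⁻⁶ × 91.10 = 90.8 MPa (compressive).

90.8 MPa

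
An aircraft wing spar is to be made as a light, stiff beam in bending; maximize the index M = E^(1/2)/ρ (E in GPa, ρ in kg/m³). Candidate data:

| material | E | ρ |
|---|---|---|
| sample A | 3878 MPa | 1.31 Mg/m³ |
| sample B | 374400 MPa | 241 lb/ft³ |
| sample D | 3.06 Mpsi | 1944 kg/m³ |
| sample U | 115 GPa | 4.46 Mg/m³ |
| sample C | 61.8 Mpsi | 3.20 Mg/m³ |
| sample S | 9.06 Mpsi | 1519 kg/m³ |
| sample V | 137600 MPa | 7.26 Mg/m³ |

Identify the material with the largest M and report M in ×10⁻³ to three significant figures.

sample C, M = 6.45×10⁻³

After converting to SI:
  sample A: E = 3.878 GPa, ρ = 1310 kg/m³
  sample B: E = 374.4 GPa, ρ = 3860 kg/m³
  sample D: E = 21.10 GPa, ρ = 1944 kg/m³
  sample U: E = 115.0 GPa, ρ = 4460 kg/m³
  sample C: E = 426.1 GPa, ρ = 3200 kg/m³
  sample S: E = 62.47 GPa, ρ = 1519 kg/m³
  sample V: E = 137.6 GPa, ρ = 7260 kg/m³
  sample C: M = 6.45×10⁻³
  sample S: M = 5.20×10⁻³
  sample B: M = 5.01×10⁻³
  sample U: M = 2.40×10⁻³
  sample D: M = 2.36×10⁻³
  sample V: M = 1.62×10⁻³
  sample A: M = 1.50×10⁻³
Highest index: sample C.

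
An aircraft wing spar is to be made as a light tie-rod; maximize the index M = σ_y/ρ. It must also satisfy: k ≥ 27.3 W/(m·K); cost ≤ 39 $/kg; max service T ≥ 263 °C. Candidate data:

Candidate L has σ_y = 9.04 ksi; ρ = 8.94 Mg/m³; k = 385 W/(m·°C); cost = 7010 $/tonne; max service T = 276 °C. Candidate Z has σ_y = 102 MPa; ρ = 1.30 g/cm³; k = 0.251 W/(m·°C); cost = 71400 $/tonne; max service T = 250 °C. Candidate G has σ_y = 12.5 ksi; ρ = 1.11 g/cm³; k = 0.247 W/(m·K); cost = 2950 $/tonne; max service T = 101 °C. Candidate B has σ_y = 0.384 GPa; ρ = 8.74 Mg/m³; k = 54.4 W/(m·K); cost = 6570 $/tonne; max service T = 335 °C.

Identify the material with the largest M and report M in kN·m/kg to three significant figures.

candidate B, M = 43.9 kN·m/kg

Screen on constraints: k ≥ 27.3 W/(m·K); cost ≤ 39 $/kg; max service T ≥ 263 °C. Survivors: candidate L, candidate B.
Putting every candidate on a common basis:
  candidate L: σ_y = 62.33 MPa, ρ = 8940 kg/m³
  candidate B: σ_y = 384.0 MPa, ρ = 8740 kg/m³
  candidate B: M = 43.9 kN·m/kg
  candidate L: M = 6.97 kN·m/kg
The maximum is for candidate B.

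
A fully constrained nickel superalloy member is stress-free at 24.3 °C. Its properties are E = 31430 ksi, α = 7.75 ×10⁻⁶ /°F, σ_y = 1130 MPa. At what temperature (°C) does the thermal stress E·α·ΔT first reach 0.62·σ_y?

E = 31430 ksi = 216.7 GPa.
α = 7.75×10⁻⁶/°F × 9/5 = 13.9×10⁻⁶/K.
E·α·ΔT = 700.6 MPa ⇒ ΔT = 700.6 / (216.7×10³ × 13.9×10⁻⁶) = 231.8 K.
T = 24.3 + 231.8 = 256.1 °C.

256 °C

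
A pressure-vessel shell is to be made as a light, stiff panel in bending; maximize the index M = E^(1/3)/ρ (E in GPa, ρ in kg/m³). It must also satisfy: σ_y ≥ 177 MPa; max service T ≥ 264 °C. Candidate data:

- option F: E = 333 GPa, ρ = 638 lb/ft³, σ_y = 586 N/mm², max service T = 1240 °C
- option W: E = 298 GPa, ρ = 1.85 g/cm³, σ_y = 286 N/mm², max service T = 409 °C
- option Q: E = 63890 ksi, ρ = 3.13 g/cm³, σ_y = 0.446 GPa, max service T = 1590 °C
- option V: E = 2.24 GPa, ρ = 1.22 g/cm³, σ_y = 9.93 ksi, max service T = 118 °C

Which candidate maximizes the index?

Screen on constraints: σ_y ≥ 177 MPa; max service T ≥ 264 °C. Survivors: option F, option W, option Q.
Convert each candidate to consistent units, then evaluate M:
  option F: E = 333.0 GPa, ρ = 10220 kg/m³
  option W: E = 298.0 GPa, ρ = 1850 kg/m³
  option Q: E = 440.5 GPa, ρ = 3130 kg/m³
  option W: M = 3.61×10⁻³
  option Q: M = 2.43×10⁻³
  option F: M = 0.678×10⁻³
Highest index: option W.

option W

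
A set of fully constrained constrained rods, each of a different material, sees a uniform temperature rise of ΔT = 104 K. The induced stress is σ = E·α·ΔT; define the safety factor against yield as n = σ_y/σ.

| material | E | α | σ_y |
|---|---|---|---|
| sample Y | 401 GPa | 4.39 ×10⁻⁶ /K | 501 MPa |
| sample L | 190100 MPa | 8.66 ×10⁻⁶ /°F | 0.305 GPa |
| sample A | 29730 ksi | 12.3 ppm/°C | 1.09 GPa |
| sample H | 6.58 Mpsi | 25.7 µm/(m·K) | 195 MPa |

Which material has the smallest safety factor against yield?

Converting E to GPa, α to ×10⁻⁶/K, σ_y to MPa, then σ and n for each:
  sample Y: E = 401.0, α = 4.39, σ_y = 501.0 → σ = 183 MPa, n = 2.74
  sample L: E = 190.1, α = 15.6, σ_y = 305.0 → σ = 308 MPa, n = 0.990
  sample A: E = 205.0, α = 12.3, σ_y = 1090 → σ = 262 MPa, n = 4.16
  sample H: E = 45.37, α = 25.7, σ_y = 195.0 → σ = 121 MPa, n = 1.61
The minimum is sample L at n = 0.990.

sample L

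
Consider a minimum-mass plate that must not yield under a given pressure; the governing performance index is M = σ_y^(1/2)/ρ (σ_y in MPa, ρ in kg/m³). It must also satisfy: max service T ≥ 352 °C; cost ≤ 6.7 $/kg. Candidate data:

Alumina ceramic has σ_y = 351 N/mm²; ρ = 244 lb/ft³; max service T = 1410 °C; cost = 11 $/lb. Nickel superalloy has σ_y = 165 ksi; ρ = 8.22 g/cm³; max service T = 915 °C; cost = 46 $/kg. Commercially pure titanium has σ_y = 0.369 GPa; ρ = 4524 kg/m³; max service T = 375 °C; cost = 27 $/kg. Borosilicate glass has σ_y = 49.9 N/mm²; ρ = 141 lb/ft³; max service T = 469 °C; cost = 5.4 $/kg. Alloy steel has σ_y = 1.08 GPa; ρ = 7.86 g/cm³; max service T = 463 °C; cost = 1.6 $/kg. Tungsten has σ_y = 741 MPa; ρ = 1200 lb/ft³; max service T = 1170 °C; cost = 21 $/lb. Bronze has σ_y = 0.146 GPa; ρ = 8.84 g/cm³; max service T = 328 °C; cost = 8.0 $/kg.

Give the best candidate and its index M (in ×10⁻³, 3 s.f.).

Screen on constraints: max service T ≥ 352 °C; cost ≤ 6.7 $/kg. Survivors: borosilicate glass, alloy steel.
After converting to SI:
  borosilicate glass: σ_y = 49.90 MPa, ρ = 2259 kg/m³
  alloy steel: σ_y = 1080 MPa, ρ = 7860 kg/m³
  alloy steel: M = 4.18×10⁻³
  borosilicate glass: M = 3.13×10⁻³
The maximum is for alloy steel.

alloy steel, M = 4.18×10⁻³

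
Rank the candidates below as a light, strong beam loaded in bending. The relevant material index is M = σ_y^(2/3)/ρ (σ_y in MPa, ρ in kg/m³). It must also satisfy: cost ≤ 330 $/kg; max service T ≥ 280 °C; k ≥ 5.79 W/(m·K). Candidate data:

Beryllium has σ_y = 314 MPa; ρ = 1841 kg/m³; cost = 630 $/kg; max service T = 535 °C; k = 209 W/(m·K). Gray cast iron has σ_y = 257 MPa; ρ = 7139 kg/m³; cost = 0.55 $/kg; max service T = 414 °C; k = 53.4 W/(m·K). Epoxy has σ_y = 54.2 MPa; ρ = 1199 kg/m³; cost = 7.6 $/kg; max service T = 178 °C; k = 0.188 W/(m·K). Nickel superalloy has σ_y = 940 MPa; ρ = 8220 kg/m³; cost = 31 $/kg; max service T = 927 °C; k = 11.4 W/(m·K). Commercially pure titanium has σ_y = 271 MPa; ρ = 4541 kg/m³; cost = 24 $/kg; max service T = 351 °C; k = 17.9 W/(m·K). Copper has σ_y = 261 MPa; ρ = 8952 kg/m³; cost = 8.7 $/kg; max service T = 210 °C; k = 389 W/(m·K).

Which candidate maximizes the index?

nickel superalloy

Screen on constraints: cost ≤ 330 $/kg; max service T ≥ 280 °C; k ≥ 5.79 W/(m·K). Survivors: gray cast iron, nickel superalloy, commercially pure titanium.
Evaluate M for each candidate:
  nickel superalloy: M = 11.7×10⁻³
  commercially pure titanium: M = 9.22×10⁻³
  gray cast iron: M = 5.66×10⁻³
Nickel superalloy ranks first.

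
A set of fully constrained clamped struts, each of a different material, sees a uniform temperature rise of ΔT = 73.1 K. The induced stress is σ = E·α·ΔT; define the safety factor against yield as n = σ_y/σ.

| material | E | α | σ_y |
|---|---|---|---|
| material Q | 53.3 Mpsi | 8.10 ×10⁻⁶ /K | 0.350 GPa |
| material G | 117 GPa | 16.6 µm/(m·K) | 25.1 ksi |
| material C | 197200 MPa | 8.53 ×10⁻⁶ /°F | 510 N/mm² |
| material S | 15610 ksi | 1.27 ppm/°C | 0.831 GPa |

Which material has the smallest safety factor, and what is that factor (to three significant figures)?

material G, n = 1.22

In consistent units (E in GPa, α in ×10⁻⁶/K, σ_y in MPa):
  material Q: E = 367.5, α = 8.10, σ_y = 350.0 → σ = 218 MPa, n = 1.61
  material G: E = 117.0, α = 16.6, σ_y = 173.1 → σ = 142 MPa, n = 1.22
  material C: E = 197.2, α = 15.4, σ_y = 510.0 → σ = 221 MPa, n = 2.30
  material S: E = 107.6, α = 1.27, σ_y = 831.0 → σ = 9.99 MPa, n = 83.2
Smallest n: material G with n = 1.22.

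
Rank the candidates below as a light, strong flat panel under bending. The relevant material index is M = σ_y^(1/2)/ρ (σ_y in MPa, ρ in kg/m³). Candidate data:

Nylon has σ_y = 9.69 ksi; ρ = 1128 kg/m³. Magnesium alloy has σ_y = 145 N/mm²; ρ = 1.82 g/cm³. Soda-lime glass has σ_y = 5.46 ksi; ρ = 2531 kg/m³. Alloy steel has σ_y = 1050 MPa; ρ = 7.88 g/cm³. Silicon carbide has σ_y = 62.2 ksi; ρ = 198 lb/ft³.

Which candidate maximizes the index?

nylon

After converting to SI:
  nylon: σ_y = 66.81 MPa, ρ = 1128 kg/m³
  magnesium alloy: σ_y = 145.0 MPa, ρ = 1820 kg/m³
  soda-lime glass: σ_y = 37.65 MPa, ρ = 2531 kg/m³
  alloy steel: σ_y = 1050 MPa, ρ = 7880 kg/m³
  silicon carbide: σ_y = 428.9 MPa, ρ = 3172 kg/m³
  nylon: M = 7.25×10⁻³
  magnesium alloy: M = 6.62×10⁻³
  silicon carbide: M = 6.53×10⁻³
  alloy steel: M = 4.11×10⁻³
  soda-lime glass: M = 2.42×10⁻³
Highest index: nylon.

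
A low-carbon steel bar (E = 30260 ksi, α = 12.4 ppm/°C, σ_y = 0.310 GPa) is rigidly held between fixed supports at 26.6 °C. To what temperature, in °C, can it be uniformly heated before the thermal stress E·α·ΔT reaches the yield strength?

146 °C

E = 30260 ksi = 208.6 GPa.
σ_y = 0.310 GPa = 310.0 MPa.
E·α·ΔT = 310.0 MPa ⇒ ΔT = 310.0 / (208.6×10³ × 12.4×10⁻⁶) = 119.8 K.
T = 26.6 + 119.8 = 146.4 °C.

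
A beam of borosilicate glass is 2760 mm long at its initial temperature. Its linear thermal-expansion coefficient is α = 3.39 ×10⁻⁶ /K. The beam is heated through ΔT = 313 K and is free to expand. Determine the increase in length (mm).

ΔL = α·L₀·ΔT = 3.39×10⁻⁶ × 2760 mm × 313.0 K = 2.93 mm.

2.93 mm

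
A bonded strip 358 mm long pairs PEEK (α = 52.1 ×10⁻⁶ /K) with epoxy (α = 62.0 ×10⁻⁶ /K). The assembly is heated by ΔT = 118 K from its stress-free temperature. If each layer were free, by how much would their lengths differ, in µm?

418 µm

Δα = |52.1 − 62.0|×10⁻⁶/K = 9.90×10⁻⁶/K.
ΔL_mismatch = Δα·L·ΔT = 9.90×10⁻⁶ × 358.0 mm × 118.0 K = 418 µm.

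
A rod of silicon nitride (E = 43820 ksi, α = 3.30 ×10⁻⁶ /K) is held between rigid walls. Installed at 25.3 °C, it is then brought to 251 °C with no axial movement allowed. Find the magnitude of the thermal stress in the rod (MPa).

E = 43820 ksi = 302.1 GPa.
ΔT = 225.7 K. Constrained thermal stress σ = E·α·ΔT = 302.1×10³ MPa × 3.30×10⁻⁶ × 225.7 = 225 MPa (compressive).

225 MPa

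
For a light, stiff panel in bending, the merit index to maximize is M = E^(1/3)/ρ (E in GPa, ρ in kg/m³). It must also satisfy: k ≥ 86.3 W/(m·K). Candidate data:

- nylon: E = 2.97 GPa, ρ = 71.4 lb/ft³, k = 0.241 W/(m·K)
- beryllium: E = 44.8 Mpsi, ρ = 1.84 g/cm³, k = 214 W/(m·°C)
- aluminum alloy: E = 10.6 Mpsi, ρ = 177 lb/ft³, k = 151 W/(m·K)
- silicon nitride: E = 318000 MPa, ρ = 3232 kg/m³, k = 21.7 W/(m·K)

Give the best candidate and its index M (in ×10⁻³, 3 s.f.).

Screen on constraints: k ≥ 86.3 W/(m·K). Survivors: beryllium, aluminum alloy.
Putting every candidate on a common basis:
  beryllium: E = 308.9 GPa, ρ = 1840 kg/m³
  aluminum alloy: E = 73.08 GPa, ρ = 2835 kg/m³
  beryllium: M = 3.67×10⁻³
  aluminum alloy: M = 1.47×10⁻³
Highest index: beryllium.

beryllium, M = 3.67×10⁻³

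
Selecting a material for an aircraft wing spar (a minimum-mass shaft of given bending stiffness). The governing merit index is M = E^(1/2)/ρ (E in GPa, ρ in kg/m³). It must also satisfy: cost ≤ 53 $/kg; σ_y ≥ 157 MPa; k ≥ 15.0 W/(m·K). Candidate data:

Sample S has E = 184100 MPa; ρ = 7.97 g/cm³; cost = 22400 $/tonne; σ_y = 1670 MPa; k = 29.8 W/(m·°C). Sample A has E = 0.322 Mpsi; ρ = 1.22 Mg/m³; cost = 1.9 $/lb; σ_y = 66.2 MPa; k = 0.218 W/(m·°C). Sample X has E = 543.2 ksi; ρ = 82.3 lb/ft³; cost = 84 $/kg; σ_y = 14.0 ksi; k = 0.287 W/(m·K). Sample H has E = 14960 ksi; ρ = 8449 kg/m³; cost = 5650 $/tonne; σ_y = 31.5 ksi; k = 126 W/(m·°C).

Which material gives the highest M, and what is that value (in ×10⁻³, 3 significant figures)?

sample S, M = 1.70×10⁻³

Screen on constraints: cost ≤ 53 $/kg; σ_y ≥ 157 MPa; k ≥ 15.0 W/(m·K). Survivors: sample S, sample H.
After converting to SI:
  sample S: E = 184.1 GPa, ρ = 7970 kg/m³
  sample H: E = 103.1 GPa, ρ = 8449 kg/m³
  sample S: M = 1.70×10⁻³
  sample H: M = 1.20×10⁻³
The maximum is for sample S.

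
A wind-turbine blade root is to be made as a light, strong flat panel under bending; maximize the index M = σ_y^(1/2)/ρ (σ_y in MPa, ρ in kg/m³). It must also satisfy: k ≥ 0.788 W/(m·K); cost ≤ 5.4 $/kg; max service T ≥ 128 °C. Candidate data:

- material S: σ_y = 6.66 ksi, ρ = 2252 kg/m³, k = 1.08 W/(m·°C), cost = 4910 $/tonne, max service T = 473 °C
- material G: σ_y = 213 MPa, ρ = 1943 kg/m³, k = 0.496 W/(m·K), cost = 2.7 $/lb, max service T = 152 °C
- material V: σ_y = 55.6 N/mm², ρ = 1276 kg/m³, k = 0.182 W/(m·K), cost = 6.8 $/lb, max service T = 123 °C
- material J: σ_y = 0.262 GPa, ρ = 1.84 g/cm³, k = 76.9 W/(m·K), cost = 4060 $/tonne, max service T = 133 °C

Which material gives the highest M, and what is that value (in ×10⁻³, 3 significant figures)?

Screen on constraints: k ≥ 0.788 W/(m·K); cost ≤ 5.4 $/kg; max service T ≥ 128 °C. Survivors: material S, material J.
After converting to SI:
  material S: σ_y = 45.92 MPa, ρ = 2252 kg/m³
  material J: σ_y = 262.0 MPa, ρ = 1840 kg/m³
  material J: M = 8.80×10⁻³
  material S: M = 3.01×10⁻³
Material J ranks first.

material J, M = 8.80×10⁻³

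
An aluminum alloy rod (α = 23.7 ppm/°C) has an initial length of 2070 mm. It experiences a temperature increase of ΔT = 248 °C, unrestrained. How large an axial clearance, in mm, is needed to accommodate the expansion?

ΔL = α·L₀·ΔT = 23.7×10⁻⁶ × 2070 mm × 248.0 K = 12.2 mm.

12.2 mm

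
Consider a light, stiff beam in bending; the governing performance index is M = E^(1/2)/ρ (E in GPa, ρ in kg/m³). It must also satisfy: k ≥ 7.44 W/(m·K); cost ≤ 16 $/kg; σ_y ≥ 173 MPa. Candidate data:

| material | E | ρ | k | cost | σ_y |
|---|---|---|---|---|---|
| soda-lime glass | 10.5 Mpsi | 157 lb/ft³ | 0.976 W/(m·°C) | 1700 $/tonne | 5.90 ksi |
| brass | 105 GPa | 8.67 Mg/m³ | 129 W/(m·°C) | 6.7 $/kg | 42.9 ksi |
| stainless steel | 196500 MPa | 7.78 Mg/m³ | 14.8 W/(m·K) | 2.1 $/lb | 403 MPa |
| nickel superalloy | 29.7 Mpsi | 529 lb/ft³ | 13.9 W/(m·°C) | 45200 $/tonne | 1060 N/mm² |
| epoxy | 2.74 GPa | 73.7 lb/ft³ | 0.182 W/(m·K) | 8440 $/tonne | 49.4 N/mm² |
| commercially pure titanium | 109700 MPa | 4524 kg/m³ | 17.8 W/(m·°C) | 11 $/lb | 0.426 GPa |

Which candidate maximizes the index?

Screen on constraints: k ≥ 7.44 W/(m·K); cost ≤ 16 $/kg; σ_y ≥ 173 MPa. Survivors: brass, stainless steel.
Convert each candidate to consistent units, then evaluate M:
  brass: E = 105.0 GPa, ρ = 8670 kg/m³
  stainless steel: E = 196.5 GPa, ρ = 7780 kg/m³
  stainless steel: M = 1.80×10⁻³
  brass: M = 1.18×10⁻³
Stainless steel has the largest M.

stainless steel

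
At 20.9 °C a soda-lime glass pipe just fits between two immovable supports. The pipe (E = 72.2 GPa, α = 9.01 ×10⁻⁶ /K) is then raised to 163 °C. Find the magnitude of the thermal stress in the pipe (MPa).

92.4 MPa

ΔT = 142.1 K. Constrained thermal stress σ = E·α·ΔT = 72.20×10³ MPa × 9.01×10⁻⁶ × 142.1 = 92.4 MPa (compressive).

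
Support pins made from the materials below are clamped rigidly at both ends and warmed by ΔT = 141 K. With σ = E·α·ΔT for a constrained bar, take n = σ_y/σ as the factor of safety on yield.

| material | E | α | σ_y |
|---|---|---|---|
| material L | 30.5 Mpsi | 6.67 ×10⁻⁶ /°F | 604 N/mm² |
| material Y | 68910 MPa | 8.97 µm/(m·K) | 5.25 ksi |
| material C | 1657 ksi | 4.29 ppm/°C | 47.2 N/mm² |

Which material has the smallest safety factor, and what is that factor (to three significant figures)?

Converting E to GPa, α to ×10⁻⁶/K, σ_y to MPa, then σ and n for each:
  material L: E = 210.3, α = 12.0, σ_y = 604.0 → σ = 356 MPa, n = 1.70
  material Y: E = 68.91, α = 8.97, σ_y = 36.20 → σ = 87.2 MPa, n = 0.415
  material C: E = 11.42, α = 4.29, σ_y = 47.20 → σ = 6.91 MPa, n = 6.83
Material Y has the lowest safety factor, n = 0.415.

material Y, n = 0.415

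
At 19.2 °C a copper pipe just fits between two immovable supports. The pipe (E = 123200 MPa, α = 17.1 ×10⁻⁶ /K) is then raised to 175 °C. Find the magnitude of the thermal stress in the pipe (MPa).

328 MPa

E = 123200 MPa = 123.2 GPa.
ΔT = 155.8 K. Constrained thermal stress σ = E·α·ΔT = 123.2×10³ MPa × 17.1×10⁻⁶ × 155.8 = 328 MPa (compressive).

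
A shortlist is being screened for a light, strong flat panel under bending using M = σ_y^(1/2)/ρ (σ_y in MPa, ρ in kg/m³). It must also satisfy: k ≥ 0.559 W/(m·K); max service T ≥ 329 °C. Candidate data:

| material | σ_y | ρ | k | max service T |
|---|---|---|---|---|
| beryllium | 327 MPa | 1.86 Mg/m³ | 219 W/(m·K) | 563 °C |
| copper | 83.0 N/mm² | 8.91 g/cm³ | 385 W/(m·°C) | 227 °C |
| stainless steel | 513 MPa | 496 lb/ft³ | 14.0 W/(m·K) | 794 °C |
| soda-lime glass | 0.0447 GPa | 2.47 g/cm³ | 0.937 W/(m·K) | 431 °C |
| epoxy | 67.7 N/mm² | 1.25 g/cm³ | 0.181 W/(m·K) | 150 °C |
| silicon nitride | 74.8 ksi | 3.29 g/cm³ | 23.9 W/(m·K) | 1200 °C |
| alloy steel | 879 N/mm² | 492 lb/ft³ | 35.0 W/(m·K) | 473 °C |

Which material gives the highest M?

beryllium

Screen on constraints: k ≥ 0.559 W/(m·K); max service T ≥ 329 °C. Survivors: beryllium, stainless steel, soda-lime glass, silicon nitride, alloy steel.
In SI units:
  beryllium: σ_y = 327.0 MPa, ρ = 1860 kg/m³
  stainless steel: σ_y = 513.0 MPa, ρ = 7945 kg/m³
  soda-lime glass: σ_y = 44.70 MPa, ρ = 2470 kg/m³
  silicon nitride: σ_y = 515.7 MPa, ρ = 3290 kg/m³
  alloy steel: σ_y = 879.0 MPa, ρ = 7881 kg/m³
  beryllium: M = 9.72×10⁻³
  silicon nitride: M = 6.90×10⁻³
  alloy steel: M = 3.76×10⁻³
  stainless steel: M = 2.85×10⁻³
  soda-lime glass: M = 2.71×10⁻³
Beryllium ranks first.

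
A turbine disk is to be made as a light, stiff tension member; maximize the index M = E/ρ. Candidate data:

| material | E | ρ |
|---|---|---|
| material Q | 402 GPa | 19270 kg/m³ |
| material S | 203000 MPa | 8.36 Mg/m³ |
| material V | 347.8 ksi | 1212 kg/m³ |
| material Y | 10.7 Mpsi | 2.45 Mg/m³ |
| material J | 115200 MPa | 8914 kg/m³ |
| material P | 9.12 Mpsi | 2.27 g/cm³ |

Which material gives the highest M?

material Y

In SI units:
  material Q: E = 402.0 GPa, ρ = 19270 kg/m³
  material S: E = 203.0 GPa, ρ = 8360 kg/m³
  material V: E = 2.398 GPa, ρ = 1212 kg/m³
  material Y: E = 73.77 GPa, ρ = 2450 kg/m³
  material J: E = 115.2 GPa, ρ = 8914 kg/m³
  material P: E = 62.88 GPa, ρ = 2270 kg/m³
  material Y: M = 30.1 MN·m/kg
  material P: M = 27.7 MN·m/kg
  material S: M = 24.3 MN·m/kg
  material Q: M = 20.9 MN·m/kg
  material J: M = 12.9 MN·m/kg
  material V: M = 1.98 MN·m/kg
Highest index: material Y.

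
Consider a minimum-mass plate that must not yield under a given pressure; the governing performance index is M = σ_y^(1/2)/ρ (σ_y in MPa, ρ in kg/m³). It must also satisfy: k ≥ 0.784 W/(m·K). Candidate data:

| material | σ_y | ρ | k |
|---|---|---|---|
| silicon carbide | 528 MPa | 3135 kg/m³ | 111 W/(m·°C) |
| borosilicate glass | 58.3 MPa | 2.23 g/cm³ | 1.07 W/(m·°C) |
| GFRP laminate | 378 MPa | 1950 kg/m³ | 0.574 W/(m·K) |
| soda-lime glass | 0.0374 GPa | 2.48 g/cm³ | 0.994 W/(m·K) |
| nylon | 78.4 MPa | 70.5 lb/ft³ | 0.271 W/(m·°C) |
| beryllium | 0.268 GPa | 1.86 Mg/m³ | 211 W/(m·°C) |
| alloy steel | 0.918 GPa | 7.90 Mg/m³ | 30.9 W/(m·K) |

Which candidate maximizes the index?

Screen on constraints: k ≥ 0.784 W/(m·K). Survivors: silicon carbide, borosilicate glass, soda-lime glass, beryllium, alloy steel.
Normalizing units and computing the index:
  silicon carbide: σ_y = 528.0 MPa, ρ = 3135 kg/m³
  borosilicate glass: σ_y = 58.30 MPa, ρ = 2230 kg/m³
  soda-lime glass: σ_y = 37.40 MPa, ρ = 2480 kg/m³
  beryllium: σ_y = 268.0 MPa, ρ = 1860 kg/m³
  alloy steel: σ_y = 918.0 MPa, ρ = 7900 kg/m³
  beryllium: M = 8.80×10⁻³
  silicon carbide: M = 7.33×10⁻³
  alloy steel: M = 3.84×10⁻³
  borosilicate glass: M = 3.42×10⁻³
  soda-lime glass: M = 2.47×10⁻³
Highest index: beryllium.

beryllium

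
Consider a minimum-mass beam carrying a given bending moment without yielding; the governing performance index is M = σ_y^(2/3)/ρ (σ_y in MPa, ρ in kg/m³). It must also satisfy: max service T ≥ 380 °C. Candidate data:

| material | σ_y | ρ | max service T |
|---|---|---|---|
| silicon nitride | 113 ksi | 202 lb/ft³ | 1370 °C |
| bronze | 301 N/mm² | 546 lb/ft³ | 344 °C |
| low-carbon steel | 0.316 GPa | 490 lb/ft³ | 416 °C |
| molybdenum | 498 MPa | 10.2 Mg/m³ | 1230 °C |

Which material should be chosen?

Screen on constraints: max service T ≥ 380 °C. Survivors: silicon nitride, low-carbon steel, molybdenum.
Convert each candidate to consistent units, then evaluate M:
  silicon nitride: σ_y = 779.1 MPa, ρ = 3236 kg/m³
  low-carbon steel: σ_y = 316.0 MPa, ρ = 7849 kg/m³
  molybdenum: σ_y = 498.0 MPa, ρ = 10200 kg/m³
  silicon nitride: M = 26.2×10⁻³
  molybdenum: M = 6.16×10⁻³
  low-carbon steel: M = 5.91×10⁻³
Silicon nitride ranks first.

silicon nitride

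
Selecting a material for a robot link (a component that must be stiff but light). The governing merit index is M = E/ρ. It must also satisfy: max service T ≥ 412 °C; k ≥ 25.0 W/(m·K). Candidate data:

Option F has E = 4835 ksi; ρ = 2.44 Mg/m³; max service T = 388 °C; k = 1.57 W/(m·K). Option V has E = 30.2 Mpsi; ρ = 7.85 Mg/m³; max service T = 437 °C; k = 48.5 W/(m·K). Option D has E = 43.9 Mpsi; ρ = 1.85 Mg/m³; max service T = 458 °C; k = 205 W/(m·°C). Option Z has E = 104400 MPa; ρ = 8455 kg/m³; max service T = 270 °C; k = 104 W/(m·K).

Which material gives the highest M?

option D

Screen on constraints: max service T ≥ 412 °C; k ≥ 25.0 W/(m·K). Survivors: option V, option D.
In SI units:
  option V: E = 208.2 GPa, ρ = 7850 kg/m³
  option D: E = 302.7 GPa, ρ = 1850 kg/m³
  option D: M = 164 MN·m/kg
  option V: M = 26.5 MN·m/kg
Option D ranks first.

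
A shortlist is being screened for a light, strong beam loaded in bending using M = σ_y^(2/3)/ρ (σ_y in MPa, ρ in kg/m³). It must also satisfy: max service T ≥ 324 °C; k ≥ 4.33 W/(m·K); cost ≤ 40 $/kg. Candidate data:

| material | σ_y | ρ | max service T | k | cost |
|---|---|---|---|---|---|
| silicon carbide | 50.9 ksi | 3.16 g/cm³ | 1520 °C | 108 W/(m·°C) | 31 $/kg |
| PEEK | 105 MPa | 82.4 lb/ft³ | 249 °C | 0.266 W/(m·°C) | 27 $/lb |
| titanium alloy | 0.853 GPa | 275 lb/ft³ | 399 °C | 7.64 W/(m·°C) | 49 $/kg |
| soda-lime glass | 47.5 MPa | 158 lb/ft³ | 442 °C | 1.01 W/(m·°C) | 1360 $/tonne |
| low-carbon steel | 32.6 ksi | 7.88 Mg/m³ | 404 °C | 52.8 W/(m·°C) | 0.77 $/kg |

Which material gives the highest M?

silicon carbide

Screen on constraints: max service T ≥ 324 °C; k ≥ 4.33 W/(m·K); cost ≤ 40 $/kg. Survivors: silicon carbide, low-carbon steel.
Normalizing units and computing the index:
  silicon carbide: σ_y = 350.9 MPa, ρ = 3160 kg/m³
  low-carbon steel: σ_y = 224.8 MPa, ρ = 7880 kg/m³
  silicon carbide: M = 15.7×10⁻³
  low-carbon steel: M = 4.69×10⁻³
The maximum is for silicon carbide.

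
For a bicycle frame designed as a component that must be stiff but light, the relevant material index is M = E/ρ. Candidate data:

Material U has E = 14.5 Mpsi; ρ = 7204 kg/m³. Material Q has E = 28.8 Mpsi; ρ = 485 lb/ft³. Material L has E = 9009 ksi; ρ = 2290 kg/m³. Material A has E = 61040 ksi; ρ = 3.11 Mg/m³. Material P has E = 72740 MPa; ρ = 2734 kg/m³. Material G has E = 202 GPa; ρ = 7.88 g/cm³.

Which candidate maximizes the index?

Normalizing units and computing the index:
  material U: E = 99.97 GPa, ρ = 7204 kg/m³
  material Q: E = 198.6 GPa, ρ = 7769 kg/m³
  material L: E = 62.11 GPa, ρ = 2290 kg/m³
  material A: E = 420.9 GPa, ρ = 3110 kg/m³
  material P: E = 72.74 GPa, ρ = 2734 kg/m³
  material G: E = 202.0 GPa, ρ = 7880 kg/m³
  material A: M = 135 MN·m/kg
  material L: M = 27.1 MN·m/kg
  material P: M = 26.6 MN·m/kg
  material G: M = 25.6 MN·m/kg
  material Q: M = 25.6 MN·m/kg
  material U: M = 13.9 MN·m/kg
Material A has the largest M.

material A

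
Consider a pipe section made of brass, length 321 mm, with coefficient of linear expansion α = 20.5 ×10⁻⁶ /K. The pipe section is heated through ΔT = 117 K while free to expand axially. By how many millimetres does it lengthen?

ΔL = α·L₀·ΔT = 20.5×10⁻⁶ × 321 mm × 117.0 K = 0.770 mm.

0.770 mm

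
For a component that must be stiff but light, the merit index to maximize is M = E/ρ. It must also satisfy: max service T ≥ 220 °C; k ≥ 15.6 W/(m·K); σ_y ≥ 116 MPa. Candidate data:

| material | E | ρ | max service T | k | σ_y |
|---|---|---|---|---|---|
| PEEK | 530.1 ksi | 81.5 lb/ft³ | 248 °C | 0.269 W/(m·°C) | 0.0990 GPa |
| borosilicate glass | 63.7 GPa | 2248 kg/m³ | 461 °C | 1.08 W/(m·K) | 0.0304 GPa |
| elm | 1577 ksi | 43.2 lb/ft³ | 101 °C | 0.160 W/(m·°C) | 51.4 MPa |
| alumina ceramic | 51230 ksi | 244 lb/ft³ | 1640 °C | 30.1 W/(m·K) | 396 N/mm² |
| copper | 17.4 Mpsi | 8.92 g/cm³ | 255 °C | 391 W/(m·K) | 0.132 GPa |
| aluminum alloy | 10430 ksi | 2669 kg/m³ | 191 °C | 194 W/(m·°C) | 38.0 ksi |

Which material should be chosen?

alumina ceramic

Screen on constraints: max service T ≥ 220 °C; k ≥ 15.6 W/(m·K); σ_y ≥ 116 MPa. Survivors: alumina ceramic, copper.
Putting every candidate on a common basis:
  alumina ceramic: E = 353.2 GPa, ρ = 3909 kg/m³
  copper: E = 120.0 GPa, ρ = 8920 kg/m³
  alumina ceramic: M = 90.4 MN·m/kg
  copper: M = 13.4 MN·m/kg
Alumina ceramic ranks first.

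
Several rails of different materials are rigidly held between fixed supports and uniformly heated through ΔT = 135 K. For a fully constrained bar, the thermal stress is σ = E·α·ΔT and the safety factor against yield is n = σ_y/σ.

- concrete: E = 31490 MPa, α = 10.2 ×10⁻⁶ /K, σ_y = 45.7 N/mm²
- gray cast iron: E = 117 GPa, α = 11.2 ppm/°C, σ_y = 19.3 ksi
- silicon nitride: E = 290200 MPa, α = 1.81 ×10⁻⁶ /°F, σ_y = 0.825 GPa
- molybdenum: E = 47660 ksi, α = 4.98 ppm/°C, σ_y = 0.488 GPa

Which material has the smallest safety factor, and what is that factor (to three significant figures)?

Converting E to GPa, α to ×10⁻⁶/K, σ_y to MPa, then σ and n for each:
  concrete: E = 31.49, α = 10.2, σ_y = 45.70 → σ = 43.4 MPa, n = 1.05
  gray cast iron: E = 117.0, α = 11.2, σ_y = 133.1 → σ = 177 MPa, n = 0.752
  silicon nitride: E = 290.2, α = 3.26, σ_y = 825.0 → σ = 128 MPa, n = 6.46
  molybdenum: E = 328.6, α = 4.98, σ_y = 488.0 → σ = 221 MPa, n = 2.21
The minimum is gray cast iron at n = 0.752.

gray cast iron, n = 0.752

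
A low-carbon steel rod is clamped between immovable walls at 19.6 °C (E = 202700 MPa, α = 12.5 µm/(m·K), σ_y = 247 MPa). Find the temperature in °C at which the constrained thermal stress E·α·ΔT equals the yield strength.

117 °C

E = 202700 MPa = 202.7 GPa.
E·α·ΔT = 247.0 MPa ⇒ ΔT = 247.0 / (202.7×10³ × 12.5×10⁻⁶) = 97.48 K.
T = 19.6 + 97.48 = 117.1 °C.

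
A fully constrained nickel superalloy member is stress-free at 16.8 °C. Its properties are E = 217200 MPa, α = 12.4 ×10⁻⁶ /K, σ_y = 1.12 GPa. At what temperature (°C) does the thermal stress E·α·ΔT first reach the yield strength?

E = 217200 MPa = 217.2 GPa.
σ_y = 1.12 GPa = 1120 MPa.
E·α·ΔT = 1120 MPa ⇒ ΔT = 1120 / (217.2×10³ × 12.4×10⁻⁶) = 415.8 K.
T = 16.8 + 415.8 = 432.6 °C.

433 °C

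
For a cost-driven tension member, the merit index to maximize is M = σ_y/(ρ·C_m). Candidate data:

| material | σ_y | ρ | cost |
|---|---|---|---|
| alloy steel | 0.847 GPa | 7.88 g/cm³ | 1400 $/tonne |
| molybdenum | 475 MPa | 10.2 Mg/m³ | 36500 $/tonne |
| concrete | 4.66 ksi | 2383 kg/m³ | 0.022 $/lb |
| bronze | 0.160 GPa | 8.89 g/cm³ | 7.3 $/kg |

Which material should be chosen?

Putting every candidate on a common basis:
  alloy steel: σ_y = 847.0 MPa, ρ = 7880 kg/m³, cost = 1.400 $/kg
  molybdenum: σ_y = 475.0 MPa, ρ = 10200 kg/m³, cost = 36.50 $/kg
  concrete: σ_y = 32.13 MPa, ρ = 2383 kg/m³, cost = 0.04850 $/kg
  bronze: σ_y = 160.0 MPa, ρ = 8890 kg/m³, cost = 7.300 $/kg
  concrete: M = 278 kN·m per $
  alloy steel: M = 76.8 kN·m per $
  bronze: M = 2.47 kN·m per $
  molybdenum: M = 1.28 kN·m per $
The maximum is for concrete.

concrete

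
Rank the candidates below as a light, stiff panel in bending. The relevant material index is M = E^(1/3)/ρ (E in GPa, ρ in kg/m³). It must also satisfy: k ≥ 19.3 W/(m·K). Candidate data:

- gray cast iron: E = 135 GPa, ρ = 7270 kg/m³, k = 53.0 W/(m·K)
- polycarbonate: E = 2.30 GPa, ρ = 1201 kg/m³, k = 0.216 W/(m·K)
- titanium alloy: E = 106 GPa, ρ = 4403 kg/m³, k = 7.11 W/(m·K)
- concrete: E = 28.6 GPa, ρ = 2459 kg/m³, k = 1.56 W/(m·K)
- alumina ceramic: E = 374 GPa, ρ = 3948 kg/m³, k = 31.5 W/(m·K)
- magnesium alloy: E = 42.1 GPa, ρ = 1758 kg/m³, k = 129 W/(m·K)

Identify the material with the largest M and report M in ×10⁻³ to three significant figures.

Screen on constraints: k ≥ 19.3 W/(m·K). Survivors: gray cast iron, alumina ceramic, magnesium alloy.
Per-candidate index values:
  magnesium alloy: M = 1.98×10⁻³
  alumina ceramic: M = 1.82×10⁻³
  gray cast iron: M = 0.706×10⁻³
Magnesium alloy has the largest M.

magnesium alloy, M = 1.98×10⁻³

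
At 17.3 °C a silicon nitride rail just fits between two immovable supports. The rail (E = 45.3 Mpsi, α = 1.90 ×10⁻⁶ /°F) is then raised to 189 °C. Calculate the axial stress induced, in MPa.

183 MPa

E = 45.3 Mpsi = 312.3 GPa.
α = 1.90×10⁻⁶/°F × 9/5 = 3.42×10⁻⁶/K.
ΔT = 171.7 K. Constrained thermal stress σ = E·α·ΔT = 312.3×10³ MPa × 3.42×10⁻⁶ × 171.7 = 183 MPa (compressive).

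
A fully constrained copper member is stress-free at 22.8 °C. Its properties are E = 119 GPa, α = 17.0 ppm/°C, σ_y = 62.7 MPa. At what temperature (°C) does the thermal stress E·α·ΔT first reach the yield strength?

53.8 °C

E·α·ΔT = 62.70 MPa ⇒ ΔT = 62.70 / (119.0×10³ × 17.0×10⁻⁶) = 30.99 K.
T = 22.8 + 30.99 = 53.79 °C.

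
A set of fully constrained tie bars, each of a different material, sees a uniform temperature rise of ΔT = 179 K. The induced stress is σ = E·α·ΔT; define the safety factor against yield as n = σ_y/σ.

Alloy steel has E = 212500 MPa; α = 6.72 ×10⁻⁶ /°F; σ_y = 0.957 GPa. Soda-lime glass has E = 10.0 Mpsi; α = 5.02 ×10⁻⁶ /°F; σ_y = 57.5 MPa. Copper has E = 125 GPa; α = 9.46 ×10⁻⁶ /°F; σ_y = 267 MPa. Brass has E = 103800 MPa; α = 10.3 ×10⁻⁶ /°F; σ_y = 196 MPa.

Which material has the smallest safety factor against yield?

In consistent units (E in GPa, α in ×10⁻⁶/K, σ_y in MPa):
  alloy steel: E = 212.5, α = 12.1, σ_y = 957.0 → σ = 460 MPa, n = 2.08
  soda-lime glass: E = 68.95, α = 9.04, σ_y = 57.50 → σ = 112 MPa, n = 0.516
  copper: E = 125.0, α = 17.0, σ_y = 267.0 → σ = 381 MPa, n = 0.701
  brass: E = 103.8, α = 18.5, σ_y = 196.0 → σ = 344 MPa, n = 0.569
Smallest n: soda-lime glass with n = 0.516.

soda-lime glass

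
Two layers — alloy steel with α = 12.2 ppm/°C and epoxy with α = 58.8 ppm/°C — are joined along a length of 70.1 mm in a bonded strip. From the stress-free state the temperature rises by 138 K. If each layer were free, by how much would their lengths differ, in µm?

451 µm

Δα = |12.2 − 58.8|×10⁻⁶/K = 46.6×10⁻⁶/K.
ΔL_mismatch = Δα·L·ΔT = 46.6×10⁻⁶ × 70.1 mm × 138.0 K = 451 µm.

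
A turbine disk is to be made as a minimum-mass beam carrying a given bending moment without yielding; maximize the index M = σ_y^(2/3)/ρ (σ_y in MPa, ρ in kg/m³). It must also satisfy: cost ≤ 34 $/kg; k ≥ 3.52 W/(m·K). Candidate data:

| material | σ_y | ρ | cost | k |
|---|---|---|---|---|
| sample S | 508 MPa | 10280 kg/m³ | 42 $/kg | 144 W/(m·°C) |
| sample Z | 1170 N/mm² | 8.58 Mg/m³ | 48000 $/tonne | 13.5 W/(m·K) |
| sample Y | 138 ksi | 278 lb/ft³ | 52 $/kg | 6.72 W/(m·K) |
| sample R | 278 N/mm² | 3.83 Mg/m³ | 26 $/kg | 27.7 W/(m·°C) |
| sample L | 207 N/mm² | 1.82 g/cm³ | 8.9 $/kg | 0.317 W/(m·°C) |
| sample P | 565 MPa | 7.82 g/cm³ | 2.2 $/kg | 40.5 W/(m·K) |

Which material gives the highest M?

Screen on constraints: cost ≤ 34 $/kg; k ≥ 3.52 W/(m·K). Survivors: sample R, sample P.
Putting every candidate on a common basis:
  sample R: σ_y = 278.0 MPa, ρ = 3830 kg/m³
  sample P: σ_y = 565.0 MPa, ρ = 7820 kg/m³
  sample R: M = 11.1×10⁻³
  sample P: M = 8.74×10⁻³
Highest index: sample R.

sample R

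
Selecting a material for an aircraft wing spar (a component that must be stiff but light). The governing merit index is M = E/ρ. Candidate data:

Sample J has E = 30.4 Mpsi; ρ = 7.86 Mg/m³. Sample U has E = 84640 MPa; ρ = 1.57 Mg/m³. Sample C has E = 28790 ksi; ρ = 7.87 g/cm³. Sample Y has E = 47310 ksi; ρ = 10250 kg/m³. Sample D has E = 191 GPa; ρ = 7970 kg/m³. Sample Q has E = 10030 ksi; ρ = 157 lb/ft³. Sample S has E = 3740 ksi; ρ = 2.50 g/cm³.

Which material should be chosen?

Putting every candidate on a common basis:
  sample J: E = 209.6 GPa, ρ = 7860 kg/m³
  sample U: E = 84.64 GPa, ρ = 1570 kg/m³
  sample C: E = 198.5 GPa, ρ = 7870 kg/m³
  sample Y: E = 326.2 GPa, ρ = 10250 kg/m³
  sample D: E = 191.0 GPa, ρ = 7970 kg/m³
  sample Q: E = 69.15 GPa, ρ = 2515 kg/m³
  sample S: E = 25.79 GPa, ρ = 2500 kg/m³
  sample U: M = 53.9 MN·m/kg
  sample Y: M = 31.8 MN·m/kg
  sample Q: M = 27.5 MN·m/kg
  sample J: M = 26.7 MN·m/kg
  sample C: M = 25.2 MN·m/kg
  sample D: M = 24.0 MN·m/kg
  sample S: M = 10.3 MN·m/kg
Highest index: sample U.

sample U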